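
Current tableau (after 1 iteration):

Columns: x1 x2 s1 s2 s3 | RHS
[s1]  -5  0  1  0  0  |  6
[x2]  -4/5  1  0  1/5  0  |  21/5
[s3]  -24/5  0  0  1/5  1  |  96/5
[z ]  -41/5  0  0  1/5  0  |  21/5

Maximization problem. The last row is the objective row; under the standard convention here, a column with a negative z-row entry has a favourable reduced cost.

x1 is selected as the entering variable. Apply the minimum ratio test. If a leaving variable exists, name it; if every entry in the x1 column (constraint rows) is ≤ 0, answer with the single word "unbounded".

x1-column entries: row 1: -5, row 2: -4/5, row 3: -24/5. All ≤ 0, so x1 can increase without bound; the LP is unbounded in this direction.

unbounded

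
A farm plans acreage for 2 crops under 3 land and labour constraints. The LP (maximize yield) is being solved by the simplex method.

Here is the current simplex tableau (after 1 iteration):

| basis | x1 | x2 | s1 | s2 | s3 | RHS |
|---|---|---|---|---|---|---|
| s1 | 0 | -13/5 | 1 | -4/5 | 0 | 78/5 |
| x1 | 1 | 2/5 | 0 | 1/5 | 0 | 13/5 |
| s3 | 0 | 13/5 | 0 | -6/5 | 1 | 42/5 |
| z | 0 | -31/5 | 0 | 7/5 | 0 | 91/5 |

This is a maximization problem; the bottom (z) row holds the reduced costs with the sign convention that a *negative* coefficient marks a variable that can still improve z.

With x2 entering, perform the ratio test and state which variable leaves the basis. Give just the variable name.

s3

Ratios: row 1 (s1): entry -13/5 ≤ 0, skip; row 2 (x1): (13/5)/(2/5) = 13/2; row 3 (s3): (42/5)/(13/5) = 42/13.
Minimum ratio 42/13 is in the s3 row, so s3 leaves.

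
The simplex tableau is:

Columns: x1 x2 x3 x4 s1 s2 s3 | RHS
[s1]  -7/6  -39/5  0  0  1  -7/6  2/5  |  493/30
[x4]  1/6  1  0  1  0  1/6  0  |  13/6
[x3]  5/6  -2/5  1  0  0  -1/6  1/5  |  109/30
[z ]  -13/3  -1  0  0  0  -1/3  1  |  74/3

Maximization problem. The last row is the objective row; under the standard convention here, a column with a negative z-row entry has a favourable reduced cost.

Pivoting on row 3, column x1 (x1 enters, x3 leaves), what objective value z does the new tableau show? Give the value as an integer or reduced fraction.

Minimum ratio for x1: (109/30)/(5/6) = 109/25.
z changes by −(z-row coeff of x1)·ratio = −(-13/3)·(109/25) = 1417/75.
New z = 74/3 + (1417/75) = 1089/25.

1089/25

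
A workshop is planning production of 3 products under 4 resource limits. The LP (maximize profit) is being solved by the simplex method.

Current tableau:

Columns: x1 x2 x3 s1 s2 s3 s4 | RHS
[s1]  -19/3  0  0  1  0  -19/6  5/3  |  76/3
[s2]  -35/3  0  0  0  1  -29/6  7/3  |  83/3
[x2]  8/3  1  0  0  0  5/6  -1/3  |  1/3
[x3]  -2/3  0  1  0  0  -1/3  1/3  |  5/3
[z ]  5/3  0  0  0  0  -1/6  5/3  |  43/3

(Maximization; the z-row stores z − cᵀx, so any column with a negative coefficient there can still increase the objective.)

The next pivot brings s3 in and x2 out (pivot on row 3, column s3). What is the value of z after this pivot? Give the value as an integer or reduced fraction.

72/5

Minimum ratio for s3: (1/3)/(5/6) = 2/5.
z changes by −(z-row coeff of s3)·ratio = −(-1/6)·(2/5) = 1/15.
New z = 43/3 + (1/15) = 72/5.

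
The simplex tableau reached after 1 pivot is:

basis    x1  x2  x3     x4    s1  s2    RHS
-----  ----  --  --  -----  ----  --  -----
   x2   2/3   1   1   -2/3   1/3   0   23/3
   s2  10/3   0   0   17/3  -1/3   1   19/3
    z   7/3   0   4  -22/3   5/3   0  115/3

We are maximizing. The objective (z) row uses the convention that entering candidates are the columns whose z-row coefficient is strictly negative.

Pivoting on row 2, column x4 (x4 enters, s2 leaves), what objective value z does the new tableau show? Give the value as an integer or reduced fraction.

791/17

Minimum ratio for x4: (19/3)/(17/3) = 19/17.
z changes by −(z-row coeff of x4)·ratio = −(-22/3)·(19/17) = 418/51.
New z = 115/3 + (418/51) = 791/17.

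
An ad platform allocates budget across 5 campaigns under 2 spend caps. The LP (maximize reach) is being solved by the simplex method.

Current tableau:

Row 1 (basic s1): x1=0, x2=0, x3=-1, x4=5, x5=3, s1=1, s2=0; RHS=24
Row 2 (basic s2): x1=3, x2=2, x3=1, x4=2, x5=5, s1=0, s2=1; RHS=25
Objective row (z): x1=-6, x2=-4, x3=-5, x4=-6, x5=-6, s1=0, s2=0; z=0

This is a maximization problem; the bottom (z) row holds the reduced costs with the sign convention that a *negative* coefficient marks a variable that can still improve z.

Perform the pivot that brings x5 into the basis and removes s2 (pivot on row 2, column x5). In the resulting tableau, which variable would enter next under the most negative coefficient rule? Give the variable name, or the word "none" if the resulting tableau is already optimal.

Pivot element 5. New z-row = old z-row − (-6)·(row 2/5).
Updated z-row coefficients: x1: -12/5, x2: -8/5, x3: -19/5, x4: -18/5, x5: 0, s1: 0, s2: 6/5.
The most negative is -19/5 in column x3, so x3 would enter next.

x3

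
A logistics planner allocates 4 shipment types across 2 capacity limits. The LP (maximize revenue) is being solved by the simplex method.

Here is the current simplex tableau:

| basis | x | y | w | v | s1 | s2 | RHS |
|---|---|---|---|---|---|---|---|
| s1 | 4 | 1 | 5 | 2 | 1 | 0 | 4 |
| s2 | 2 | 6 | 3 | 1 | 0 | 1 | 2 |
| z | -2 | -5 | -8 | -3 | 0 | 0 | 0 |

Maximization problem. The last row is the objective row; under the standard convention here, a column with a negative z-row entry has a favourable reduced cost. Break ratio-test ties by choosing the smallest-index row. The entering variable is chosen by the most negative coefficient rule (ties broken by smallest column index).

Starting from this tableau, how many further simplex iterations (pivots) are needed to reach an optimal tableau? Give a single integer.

pivot: w in, s2 out → z = 16/3
pivot: v in, s1 out → z = 6
No improving column remains; optimal.

2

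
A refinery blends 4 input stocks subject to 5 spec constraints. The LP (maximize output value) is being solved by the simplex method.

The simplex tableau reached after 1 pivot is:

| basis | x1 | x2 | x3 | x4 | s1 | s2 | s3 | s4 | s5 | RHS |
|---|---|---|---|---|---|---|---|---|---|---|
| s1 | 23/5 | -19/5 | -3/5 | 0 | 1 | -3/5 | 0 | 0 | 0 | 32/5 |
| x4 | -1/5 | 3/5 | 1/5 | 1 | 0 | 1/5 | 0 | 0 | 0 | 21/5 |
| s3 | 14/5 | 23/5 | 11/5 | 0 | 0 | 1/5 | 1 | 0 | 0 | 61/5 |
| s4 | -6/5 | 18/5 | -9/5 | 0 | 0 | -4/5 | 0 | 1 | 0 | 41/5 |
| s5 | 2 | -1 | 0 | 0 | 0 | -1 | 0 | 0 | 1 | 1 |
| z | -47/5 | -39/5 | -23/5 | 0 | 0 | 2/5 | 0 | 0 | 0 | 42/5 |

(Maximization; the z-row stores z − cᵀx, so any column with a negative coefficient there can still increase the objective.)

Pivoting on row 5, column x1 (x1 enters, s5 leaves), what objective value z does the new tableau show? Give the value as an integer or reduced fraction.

Minimum ratio for x1: 1/2 = 1/2.
z changes by −(z-row coeff of x1)·ratio = −(-47/5)·(1/2) = 47/10.
New z = 42/5 + (47/10) = 131/10.

131/10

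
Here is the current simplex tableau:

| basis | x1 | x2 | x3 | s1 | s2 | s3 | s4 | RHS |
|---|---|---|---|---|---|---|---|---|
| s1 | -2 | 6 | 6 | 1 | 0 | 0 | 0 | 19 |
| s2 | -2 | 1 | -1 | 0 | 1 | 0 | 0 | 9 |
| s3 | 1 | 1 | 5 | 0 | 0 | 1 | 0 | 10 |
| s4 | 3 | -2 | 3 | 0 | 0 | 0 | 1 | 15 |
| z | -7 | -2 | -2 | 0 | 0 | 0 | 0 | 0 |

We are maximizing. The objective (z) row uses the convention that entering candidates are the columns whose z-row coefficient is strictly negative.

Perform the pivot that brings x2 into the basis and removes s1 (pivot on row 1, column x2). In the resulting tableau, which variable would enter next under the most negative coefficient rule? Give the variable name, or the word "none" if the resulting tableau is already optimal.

x1

Pivot element 6. New z-row = old z-row − (-2)·(row 1/6).
Updated z-row coefficients: x1: -23/3, x2: 0, x3: 0, s1: 1/3, s2: 0, s3: 0, s4: 0.
The most negative is -23/3 in column x1, so x1 would enter next.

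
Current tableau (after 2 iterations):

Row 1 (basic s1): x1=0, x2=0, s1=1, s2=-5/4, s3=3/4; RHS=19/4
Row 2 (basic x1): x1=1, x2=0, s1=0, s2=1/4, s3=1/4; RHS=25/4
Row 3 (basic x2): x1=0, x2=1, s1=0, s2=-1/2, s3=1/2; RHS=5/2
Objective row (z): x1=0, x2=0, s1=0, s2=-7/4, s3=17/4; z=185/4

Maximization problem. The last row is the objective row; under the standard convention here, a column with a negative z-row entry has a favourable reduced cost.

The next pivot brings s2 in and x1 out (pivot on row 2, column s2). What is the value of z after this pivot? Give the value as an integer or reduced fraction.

Minimum ratio for s2: (25/4)/(1/4) = 25.
z changes by −(z-row coeff of s2)·ratio = −(-7/4)·25 = 175/4.
New z = 185/4 + (175/4) = 90.

90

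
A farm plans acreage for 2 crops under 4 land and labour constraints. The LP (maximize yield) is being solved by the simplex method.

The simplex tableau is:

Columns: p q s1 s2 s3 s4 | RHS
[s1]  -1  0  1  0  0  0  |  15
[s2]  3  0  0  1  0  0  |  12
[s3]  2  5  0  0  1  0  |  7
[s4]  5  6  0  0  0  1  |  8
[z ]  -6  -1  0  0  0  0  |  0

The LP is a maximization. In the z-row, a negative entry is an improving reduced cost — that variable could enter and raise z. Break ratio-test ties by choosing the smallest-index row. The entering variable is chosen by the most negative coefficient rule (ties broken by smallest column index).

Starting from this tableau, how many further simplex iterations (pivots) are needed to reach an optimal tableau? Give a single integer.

pivot: p in, s4 out → z = 48/5
No improving column remains; optimal.

1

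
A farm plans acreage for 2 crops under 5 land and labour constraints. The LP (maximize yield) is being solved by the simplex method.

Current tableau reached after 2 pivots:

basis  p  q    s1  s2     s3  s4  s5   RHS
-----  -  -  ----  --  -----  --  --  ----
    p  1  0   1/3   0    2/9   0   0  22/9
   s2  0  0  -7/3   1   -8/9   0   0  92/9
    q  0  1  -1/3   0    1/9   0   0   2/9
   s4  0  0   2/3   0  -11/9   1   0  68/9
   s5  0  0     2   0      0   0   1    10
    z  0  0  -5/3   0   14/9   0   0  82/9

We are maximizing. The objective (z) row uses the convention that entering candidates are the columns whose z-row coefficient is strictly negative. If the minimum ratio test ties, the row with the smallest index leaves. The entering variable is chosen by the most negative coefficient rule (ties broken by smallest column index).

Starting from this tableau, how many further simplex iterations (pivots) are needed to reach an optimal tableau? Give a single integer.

1

pivot: s1 in, s5 out → z = 157/9
No improving column remains; optimal.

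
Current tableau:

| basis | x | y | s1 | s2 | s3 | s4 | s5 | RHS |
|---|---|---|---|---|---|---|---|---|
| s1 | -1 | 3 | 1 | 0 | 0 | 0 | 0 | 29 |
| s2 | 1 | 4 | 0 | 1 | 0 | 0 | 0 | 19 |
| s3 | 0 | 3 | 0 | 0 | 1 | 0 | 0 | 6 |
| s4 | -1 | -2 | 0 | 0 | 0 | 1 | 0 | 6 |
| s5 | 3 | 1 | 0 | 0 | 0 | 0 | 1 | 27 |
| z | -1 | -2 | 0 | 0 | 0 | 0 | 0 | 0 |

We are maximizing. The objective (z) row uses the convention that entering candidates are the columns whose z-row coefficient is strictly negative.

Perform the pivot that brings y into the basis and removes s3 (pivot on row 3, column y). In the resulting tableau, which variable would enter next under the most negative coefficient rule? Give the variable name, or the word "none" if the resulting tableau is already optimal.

Pivot element 3. New z-row = old z-row − (-2)·(row 3/3).
Updated z-row coefficients: x: -1, y: 0, s1: 0, s2: 0, s3: 2/3, s4: 0, s5: 0.
The most negative is -1 in column x, so x would enter next.

x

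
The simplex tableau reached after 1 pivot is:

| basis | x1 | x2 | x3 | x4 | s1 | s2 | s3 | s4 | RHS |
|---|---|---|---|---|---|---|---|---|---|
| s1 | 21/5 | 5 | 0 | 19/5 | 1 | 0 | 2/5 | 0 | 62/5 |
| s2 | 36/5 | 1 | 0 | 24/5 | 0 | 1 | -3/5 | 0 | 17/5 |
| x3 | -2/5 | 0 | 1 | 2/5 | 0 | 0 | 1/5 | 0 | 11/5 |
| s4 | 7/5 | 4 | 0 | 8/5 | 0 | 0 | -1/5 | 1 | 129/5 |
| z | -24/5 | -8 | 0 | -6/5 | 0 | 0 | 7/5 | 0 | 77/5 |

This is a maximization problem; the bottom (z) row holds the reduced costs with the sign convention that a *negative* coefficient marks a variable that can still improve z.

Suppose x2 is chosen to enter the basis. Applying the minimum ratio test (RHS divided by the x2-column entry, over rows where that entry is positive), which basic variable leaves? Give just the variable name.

Ratios: row 1 (s1): (62/5)/5 = 62/25; row 2 (s2): (17/5)/1 = 17/5; row 3 (x3): entry 0 ≤ 0, skip; row 4 (s4): (129/5)/4 = 129/20.
Minimum ratio 62/25 is in the s1 row, so s1 leaves.

s1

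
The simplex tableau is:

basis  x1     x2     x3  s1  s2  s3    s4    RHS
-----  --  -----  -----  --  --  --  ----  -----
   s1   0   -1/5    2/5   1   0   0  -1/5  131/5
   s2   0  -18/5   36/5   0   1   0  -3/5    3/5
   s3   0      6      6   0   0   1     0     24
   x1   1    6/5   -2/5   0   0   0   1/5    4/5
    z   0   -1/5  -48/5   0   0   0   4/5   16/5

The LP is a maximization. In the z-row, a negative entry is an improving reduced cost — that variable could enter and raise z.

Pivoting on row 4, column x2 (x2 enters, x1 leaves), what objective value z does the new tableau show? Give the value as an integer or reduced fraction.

10/3

Minimum ratio for x2: (4/5)/(6/5) = 2/3.
z changes by −(z-row coeff of x2)·ratio = −(-1/5)·(2/3) = 2/15.
New z = 16/5 + (2/15) = 10/3.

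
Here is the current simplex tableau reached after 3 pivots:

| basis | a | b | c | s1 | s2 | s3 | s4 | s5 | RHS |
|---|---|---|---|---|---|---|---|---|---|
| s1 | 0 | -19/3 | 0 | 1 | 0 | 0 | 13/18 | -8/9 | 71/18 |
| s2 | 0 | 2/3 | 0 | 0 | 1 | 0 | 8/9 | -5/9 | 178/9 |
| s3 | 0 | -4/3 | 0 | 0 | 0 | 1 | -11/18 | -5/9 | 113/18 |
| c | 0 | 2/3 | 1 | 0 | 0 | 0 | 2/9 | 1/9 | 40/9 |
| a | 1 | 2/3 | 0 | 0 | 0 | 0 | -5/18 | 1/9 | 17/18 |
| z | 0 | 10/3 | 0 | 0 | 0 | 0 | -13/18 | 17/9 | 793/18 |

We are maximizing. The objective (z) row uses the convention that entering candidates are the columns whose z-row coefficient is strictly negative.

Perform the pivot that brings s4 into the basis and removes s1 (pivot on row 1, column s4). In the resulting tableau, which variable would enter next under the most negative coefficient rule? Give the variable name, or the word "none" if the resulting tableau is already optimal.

Pivot element 13/18. New z-row = old z-row − (-13/18)·(row 1/(13/18)).
Updated z-row coefficients: a: 0, b: -3, c: 0, s1: 1, s2: 0, s3: 0, s4: 0, s5: 1.
The most negative is -3 in column b, so b would enter next.

b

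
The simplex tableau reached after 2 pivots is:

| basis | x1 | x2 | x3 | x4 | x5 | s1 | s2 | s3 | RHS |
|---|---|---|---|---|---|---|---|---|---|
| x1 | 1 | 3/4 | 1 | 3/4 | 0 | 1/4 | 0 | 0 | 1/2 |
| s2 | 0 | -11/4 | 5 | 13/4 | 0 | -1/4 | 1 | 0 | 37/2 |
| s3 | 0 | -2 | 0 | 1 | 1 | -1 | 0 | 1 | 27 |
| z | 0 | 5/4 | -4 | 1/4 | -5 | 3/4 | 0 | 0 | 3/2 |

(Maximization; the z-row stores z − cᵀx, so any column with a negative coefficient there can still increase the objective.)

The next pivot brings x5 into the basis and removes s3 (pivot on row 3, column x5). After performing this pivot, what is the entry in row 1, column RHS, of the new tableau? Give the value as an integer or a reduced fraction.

Pivot element is row 3, column x5: 1.
Normalize row 3: new (row 3, RHS) = 27/1 = 27.
row 1 ← row 1 − 0·(new row 3): 1/2 − 0·27 = 1/2.

1/2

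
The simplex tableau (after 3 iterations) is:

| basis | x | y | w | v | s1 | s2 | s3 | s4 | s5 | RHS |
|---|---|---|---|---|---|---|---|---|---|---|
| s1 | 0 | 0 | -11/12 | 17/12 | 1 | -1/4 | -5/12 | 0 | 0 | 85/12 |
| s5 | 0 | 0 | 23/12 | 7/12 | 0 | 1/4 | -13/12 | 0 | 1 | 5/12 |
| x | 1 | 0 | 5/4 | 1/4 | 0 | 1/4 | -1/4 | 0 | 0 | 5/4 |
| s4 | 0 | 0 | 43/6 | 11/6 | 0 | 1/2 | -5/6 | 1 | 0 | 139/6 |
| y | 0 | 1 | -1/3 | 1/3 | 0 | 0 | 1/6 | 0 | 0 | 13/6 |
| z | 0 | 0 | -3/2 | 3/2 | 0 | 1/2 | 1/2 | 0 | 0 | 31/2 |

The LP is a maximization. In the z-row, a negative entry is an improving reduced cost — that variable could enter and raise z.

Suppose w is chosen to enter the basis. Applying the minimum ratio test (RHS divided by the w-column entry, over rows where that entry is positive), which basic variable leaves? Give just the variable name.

Ratios: row 1 (s1): entry -11/12 ≤ 0, skip; row 2 (s5): (5/12)/(23/12) = 5/23; row 3 (x): (5/4)/(5/4) = 1; row 4 (s4): (139/6)/(43/6) = 139/43; row 5 (y): entry -1/3 ≤ 0, skip.
Minimum ratio 5/23 is in the s5 row, so s5 leaves.

s5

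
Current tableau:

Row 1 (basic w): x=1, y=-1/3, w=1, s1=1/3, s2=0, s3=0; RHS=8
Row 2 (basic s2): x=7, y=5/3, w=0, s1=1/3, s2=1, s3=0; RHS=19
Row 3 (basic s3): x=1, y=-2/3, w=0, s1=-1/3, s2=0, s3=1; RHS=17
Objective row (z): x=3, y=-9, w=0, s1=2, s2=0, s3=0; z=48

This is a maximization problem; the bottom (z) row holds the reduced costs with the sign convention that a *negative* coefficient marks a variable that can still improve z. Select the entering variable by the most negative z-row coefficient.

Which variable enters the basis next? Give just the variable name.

Objective-row coefficients: x: 3, y: -9, w: 0, s1: 2, s2: 0, s3: 0.
The most negative is -9 in column y, so y enters.

y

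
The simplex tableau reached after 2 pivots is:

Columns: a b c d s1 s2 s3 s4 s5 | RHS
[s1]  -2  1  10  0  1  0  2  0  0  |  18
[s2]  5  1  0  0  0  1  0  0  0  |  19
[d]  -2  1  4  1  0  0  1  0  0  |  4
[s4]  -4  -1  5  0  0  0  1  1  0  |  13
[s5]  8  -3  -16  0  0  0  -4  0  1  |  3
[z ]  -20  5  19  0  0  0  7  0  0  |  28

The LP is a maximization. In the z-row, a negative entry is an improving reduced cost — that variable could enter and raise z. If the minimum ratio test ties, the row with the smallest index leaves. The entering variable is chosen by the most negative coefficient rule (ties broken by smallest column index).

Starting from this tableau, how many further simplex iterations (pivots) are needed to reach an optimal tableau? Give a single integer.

2

pivot: a in, s5 out → z = 71/2
pivot: c in, s2 out → z = 5717/80
No improving column remains; optimal.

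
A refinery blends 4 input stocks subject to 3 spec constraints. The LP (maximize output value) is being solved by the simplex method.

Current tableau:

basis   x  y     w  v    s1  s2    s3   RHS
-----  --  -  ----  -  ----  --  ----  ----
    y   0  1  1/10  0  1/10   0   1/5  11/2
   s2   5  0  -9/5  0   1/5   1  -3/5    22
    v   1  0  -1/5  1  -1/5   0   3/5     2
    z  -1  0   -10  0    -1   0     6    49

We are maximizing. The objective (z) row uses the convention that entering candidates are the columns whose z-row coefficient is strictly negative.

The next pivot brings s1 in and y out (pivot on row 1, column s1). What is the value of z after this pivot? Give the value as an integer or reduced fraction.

Minimum ratio for s1: (11/2)/(1/10) = 55.
z changes by −(z-row coeff of s1)·ratio = −(-1)·55 = 55.
New z = 49 + 55 = 104.

104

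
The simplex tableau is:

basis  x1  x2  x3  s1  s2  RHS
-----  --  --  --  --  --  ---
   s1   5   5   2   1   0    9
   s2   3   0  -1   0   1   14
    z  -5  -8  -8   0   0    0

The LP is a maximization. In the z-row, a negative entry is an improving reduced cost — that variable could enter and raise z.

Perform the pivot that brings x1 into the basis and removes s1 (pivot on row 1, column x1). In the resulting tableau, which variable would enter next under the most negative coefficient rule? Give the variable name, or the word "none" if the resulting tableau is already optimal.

x3

Pivot element 5. New z-row = old z-row − (-5)·(row 1/5).
Updated z-row coefficients: x1: 0, x2: -3, x3: -6, s1: 1, s2: 0.
The most negative is -6 in column x3, so x3 would enter next.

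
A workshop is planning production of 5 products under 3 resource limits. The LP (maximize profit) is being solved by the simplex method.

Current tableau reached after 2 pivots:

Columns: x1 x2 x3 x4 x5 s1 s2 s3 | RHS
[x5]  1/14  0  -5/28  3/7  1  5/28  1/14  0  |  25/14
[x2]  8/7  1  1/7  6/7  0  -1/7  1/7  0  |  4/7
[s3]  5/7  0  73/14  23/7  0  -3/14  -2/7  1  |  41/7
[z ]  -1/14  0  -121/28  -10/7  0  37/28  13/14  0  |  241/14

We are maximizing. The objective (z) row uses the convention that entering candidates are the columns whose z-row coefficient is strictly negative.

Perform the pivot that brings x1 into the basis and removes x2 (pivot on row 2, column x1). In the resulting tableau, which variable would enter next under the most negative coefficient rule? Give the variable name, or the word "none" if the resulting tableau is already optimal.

Pivot element 8/7. New z-row = old z-row − (-1/14)·(row 2/(8/7)).
Updated z-row coefficients: x1: 0, x2: 1/16, x3: -69/16, x4: -11/8, x5: 0, s1: 21/16, s2: 15/16, s3: 0.
The most negative is -69/16 in column x3, so x3 would enter next.

x3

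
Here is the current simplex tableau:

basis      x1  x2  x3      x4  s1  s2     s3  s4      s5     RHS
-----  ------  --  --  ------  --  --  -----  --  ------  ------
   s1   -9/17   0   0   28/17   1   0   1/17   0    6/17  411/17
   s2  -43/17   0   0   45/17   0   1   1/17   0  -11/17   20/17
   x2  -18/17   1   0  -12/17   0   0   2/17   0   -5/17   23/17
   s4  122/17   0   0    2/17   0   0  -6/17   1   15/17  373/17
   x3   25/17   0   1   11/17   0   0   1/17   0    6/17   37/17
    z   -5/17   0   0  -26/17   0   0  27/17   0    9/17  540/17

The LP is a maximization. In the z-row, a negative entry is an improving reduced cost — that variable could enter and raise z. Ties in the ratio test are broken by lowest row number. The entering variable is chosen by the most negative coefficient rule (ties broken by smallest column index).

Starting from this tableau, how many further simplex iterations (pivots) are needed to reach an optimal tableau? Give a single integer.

pivot: x4 in, s2 out → z = 292/9
pivot: x1 in, x3 out → z = 3199/94
No improving column remains; optimal.

2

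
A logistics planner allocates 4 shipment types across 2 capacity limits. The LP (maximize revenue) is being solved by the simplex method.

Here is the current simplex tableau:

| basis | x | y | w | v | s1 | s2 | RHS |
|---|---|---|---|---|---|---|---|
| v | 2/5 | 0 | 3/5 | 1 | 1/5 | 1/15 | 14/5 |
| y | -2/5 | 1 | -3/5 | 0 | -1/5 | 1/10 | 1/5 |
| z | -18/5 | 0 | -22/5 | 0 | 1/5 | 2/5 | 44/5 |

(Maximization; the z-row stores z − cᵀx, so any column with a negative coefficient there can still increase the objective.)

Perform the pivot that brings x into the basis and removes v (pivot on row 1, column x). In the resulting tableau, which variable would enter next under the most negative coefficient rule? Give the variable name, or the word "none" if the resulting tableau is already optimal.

Pivot element 2/5. New z-row = old z-row − (-18/5)·(row 1/(2/5)).
Updated z-row coefficients: x: 0, y: 0, w: 1, v: 9, s1: 2, s2: 1.
No coefficient is strictly negative; the tableau after this pivot is optimal.

none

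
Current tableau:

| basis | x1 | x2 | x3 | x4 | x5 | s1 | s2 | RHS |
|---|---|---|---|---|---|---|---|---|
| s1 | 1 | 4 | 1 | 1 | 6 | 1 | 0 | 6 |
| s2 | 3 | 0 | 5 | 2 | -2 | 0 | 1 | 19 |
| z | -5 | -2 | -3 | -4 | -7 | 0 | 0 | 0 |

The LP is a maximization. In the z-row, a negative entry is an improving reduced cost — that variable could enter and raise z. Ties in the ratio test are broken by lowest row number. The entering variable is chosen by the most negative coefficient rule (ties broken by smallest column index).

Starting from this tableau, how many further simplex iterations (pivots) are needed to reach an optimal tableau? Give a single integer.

2

pivot: x5 in, s1 out → z = 7
pivot: x1 in, x5 out → z = 30
No improving column remains; optimal.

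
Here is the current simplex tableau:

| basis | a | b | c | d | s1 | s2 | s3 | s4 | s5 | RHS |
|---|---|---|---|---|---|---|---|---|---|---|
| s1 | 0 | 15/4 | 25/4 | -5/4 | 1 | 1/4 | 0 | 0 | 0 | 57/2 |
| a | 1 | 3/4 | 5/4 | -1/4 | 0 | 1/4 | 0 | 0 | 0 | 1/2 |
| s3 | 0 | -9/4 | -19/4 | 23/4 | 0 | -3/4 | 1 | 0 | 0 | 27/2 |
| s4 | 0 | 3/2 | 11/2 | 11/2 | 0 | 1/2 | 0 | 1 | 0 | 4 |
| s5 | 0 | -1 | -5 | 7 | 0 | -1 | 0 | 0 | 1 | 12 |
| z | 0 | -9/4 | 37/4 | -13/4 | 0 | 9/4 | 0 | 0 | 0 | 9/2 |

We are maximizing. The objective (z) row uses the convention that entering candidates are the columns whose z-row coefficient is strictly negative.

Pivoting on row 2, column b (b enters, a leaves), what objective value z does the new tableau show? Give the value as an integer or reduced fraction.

6

Minimum ratio for b: (1/2)/(3/4) = 2/3.
z changes by −(z-row coeff of b)·ratio = −(-9/4)·(2/3) = 3/2.
New z = 9/2 + (3/2) = 6.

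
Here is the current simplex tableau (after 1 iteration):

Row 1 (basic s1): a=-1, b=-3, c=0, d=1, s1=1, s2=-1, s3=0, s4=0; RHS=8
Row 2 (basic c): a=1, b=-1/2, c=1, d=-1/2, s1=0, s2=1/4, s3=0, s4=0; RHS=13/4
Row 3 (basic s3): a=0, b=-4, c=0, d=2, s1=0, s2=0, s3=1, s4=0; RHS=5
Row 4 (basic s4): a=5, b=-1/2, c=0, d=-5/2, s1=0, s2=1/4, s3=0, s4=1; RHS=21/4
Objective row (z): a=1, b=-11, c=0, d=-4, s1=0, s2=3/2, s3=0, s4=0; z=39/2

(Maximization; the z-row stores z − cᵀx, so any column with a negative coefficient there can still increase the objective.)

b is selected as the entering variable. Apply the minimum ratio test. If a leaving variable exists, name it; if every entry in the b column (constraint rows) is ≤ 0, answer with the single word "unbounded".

b-column entries: row 1: -3, row 2: -1/2, row 3: -4, row 4: -1/2. All ≤ 0, so b can increase without bound; the LP is unbounded in this direction.

unbounded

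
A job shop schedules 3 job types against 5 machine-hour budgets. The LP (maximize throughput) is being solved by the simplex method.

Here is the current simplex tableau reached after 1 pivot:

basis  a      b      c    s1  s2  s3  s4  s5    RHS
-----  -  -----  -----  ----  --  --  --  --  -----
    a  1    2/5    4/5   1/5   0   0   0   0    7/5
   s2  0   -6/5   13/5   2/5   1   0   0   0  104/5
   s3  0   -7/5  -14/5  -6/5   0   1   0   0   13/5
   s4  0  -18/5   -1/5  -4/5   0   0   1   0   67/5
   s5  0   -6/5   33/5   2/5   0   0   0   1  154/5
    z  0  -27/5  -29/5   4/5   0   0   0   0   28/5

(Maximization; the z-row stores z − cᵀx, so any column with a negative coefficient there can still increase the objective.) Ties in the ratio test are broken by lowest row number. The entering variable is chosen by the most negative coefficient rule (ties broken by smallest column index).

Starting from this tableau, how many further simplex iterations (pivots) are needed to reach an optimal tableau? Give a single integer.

pivot: c in, a out → z = 63/4
pivot: b in, c out → z = 49/2
No improving column remains; optimal.

2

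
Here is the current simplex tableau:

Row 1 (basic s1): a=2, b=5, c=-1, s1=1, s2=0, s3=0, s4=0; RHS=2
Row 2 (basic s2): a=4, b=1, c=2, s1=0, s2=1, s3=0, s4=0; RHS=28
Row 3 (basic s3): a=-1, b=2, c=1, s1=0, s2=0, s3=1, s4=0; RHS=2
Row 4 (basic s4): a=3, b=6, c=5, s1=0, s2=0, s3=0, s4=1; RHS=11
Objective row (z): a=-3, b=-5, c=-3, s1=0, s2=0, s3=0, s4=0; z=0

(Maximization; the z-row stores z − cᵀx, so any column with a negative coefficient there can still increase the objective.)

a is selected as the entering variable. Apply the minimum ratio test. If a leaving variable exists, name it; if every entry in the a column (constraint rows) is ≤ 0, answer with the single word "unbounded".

Ratios: row 1 (s1): 2/2 = 1; row 2 (s2): 28/4 = 7; row 3 (s3): entry -1 ≤ 0, skip; row 4 (s4): 11/3 = 11/3.
Minimum ratio is in the s1 row, so s1 leaves.

s1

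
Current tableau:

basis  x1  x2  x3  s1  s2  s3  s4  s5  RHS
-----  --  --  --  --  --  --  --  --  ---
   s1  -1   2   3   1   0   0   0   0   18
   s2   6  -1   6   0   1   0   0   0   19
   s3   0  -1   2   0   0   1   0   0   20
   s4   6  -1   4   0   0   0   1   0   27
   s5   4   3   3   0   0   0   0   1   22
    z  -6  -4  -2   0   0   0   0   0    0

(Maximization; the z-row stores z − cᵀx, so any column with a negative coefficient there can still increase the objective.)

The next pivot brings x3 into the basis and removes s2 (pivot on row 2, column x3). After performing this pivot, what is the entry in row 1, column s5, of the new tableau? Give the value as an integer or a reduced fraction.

Pivot element is row 2, column x3: 6.
Normalize row 2: new (row 2, s5) = 0/6 = 0.
row 1 ← row 1 − 3·(new row 2): 0 − 3·0 = 0.

0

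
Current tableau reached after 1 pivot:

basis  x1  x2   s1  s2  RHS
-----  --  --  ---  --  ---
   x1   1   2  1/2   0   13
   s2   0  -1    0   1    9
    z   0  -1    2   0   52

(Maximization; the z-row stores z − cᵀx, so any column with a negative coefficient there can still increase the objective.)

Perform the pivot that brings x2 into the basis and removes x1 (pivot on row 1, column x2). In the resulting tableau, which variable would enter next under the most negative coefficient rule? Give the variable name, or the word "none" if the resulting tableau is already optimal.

none

Pivot element 2. New z-row = old z-row − (-1)·(row 1/2).
Updated z-row coefficients: x1: 1/2, x2: 0, s1: 9/4, s2: 0.
No coefficient is strictly negative; the tableau after this pivot is optimal.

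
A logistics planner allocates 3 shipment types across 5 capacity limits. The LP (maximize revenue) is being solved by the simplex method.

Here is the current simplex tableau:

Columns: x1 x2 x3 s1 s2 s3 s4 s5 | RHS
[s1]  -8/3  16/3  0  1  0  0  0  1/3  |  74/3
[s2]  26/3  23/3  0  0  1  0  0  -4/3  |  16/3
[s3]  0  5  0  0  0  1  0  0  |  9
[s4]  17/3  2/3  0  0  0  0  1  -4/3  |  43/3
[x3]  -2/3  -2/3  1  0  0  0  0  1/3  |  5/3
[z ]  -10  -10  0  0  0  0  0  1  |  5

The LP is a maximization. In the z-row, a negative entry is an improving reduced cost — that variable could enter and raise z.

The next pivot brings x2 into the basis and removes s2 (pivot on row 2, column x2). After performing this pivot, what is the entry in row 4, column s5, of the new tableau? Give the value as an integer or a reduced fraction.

Pivot element is row 2, column x2: 23/3.
Normalize row 2: new (row 2, s5) = (-4/3)/(23/3) = -4/23.
row 4 ← row 4 − (2/3)·(new row 2): -4/3 − (2/3)·(-4/23) = -28/23.

-28/23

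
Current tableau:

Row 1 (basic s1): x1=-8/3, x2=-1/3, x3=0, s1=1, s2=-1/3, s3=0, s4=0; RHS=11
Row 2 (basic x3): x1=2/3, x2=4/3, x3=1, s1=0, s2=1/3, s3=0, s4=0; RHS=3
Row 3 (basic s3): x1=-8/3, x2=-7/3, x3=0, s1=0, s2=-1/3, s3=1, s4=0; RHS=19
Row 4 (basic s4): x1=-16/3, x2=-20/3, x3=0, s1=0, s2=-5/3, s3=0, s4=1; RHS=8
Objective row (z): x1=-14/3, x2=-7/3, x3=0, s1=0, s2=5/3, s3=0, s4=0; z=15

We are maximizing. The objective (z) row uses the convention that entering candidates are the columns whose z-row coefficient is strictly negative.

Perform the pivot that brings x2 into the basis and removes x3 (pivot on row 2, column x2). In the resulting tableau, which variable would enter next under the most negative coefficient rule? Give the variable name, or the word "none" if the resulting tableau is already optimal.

x1

Pivot element 4/3. New z-row = old z-row − (-7/3)·(row 2/(4/3)).
Updated z-row coefficients: x1: -7/2, x2: 0, x3: 7/4, s1: 0, s2: 9/4, s3: 0, s4: 0.
The most negative is -7/2 in column x1, so x1 would enter next.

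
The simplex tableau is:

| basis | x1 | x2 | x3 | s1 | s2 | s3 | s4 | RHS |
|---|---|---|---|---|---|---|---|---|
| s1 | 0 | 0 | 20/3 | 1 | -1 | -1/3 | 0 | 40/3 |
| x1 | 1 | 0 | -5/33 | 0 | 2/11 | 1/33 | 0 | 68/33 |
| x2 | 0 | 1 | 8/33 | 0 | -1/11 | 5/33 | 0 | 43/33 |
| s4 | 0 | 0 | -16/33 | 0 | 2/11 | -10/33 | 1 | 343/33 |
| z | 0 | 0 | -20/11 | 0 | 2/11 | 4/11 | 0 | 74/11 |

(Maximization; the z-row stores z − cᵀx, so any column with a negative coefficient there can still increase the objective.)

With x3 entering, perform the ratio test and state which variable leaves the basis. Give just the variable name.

s1

Ratios: row 1 (s1): (40/3)/(20/3) = 2; row 2 (x1): entry -5/33 ≤ 0, skip; row 3 (x2): (43/33)/(8/33) = 43/8; row 4 (s4): entry -16/33 ≤ 0, skip.
Minimum ratio 2 is in the s1 row, so s1 leaves.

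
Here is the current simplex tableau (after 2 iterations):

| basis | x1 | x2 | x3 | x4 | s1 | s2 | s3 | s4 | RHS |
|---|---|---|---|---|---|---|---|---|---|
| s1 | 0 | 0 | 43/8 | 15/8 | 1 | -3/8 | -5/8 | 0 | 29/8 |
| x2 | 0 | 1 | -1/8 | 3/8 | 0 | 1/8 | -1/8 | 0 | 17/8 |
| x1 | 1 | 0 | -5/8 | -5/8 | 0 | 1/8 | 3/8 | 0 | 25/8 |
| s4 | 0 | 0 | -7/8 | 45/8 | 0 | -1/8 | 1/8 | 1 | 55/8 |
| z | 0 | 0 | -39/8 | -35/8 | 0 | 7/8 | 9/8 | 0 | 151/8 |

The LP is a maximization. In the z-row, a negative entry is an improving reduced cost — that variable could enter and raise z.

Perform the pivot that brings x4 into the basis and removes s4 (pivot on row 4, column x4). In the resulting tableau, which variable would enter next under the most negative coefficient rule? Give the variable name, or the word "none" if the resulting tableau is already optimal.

x3

Pivot element 45/8. New z-row = old z-row − (-35/8)·(row 4/(45/8)).
Updated z-row coefficients: x1: 0, x2: 0, x3: -50/9, x4: 0, s1: 0, s2: 7/9, s3: 11/9, s4: 7/9.
The most negative is -50/9 in column x3, so x3 would enter next.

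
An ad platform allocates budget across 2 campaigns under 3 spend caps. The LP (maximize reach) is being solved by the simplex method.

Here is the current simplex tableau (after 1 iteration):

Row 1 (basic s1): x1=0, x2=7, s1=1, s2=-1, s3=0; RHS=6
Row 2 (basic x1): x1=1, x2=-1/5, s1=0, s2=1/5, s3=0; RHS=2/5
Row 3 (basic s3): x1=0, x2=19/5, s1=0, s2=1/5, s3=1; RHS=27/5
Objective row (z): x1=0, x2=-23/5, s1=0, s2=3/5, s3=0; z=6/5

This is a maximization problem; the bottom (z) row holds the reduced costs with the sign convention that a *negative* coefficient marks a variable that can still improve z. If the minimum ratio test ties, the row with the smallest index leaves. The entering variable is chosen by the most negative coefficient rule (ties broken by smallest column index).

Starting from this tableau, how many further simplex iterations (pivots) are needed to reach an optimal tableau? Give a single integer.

pivot: x2 in, s1 out → z = 36/7
pivot: s2 in, s3 out → z = 69/13
No improving column remains; optimal.

2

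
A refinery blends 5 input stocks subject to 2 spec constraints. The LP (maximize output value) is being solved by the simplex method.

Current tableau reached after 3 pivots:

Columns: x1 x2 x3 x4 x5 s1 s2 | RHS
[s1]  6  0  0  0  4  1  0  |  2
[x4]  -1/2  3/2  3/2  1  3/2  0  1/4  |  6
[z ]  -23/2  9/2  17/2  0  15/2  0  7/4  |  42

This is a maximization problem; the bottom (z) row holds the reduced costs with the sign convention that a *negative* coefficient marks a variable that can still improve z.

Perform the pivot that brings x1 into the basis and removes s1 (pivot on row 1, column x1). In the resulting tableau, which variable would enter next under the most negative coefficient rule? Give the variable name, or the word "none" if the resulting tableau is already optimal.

Pivot element 6. New z-row = old z-row − (-23/2)·(row 1/6).
Updated z-row coefficients: x1: 0, x2: 9/2, x3: 17/2, x4: 0, x5: 91/6, s1: 23/12, s2: 7/4.
No coefficient is strictly negative; the tableau after this pivot is optimal.

none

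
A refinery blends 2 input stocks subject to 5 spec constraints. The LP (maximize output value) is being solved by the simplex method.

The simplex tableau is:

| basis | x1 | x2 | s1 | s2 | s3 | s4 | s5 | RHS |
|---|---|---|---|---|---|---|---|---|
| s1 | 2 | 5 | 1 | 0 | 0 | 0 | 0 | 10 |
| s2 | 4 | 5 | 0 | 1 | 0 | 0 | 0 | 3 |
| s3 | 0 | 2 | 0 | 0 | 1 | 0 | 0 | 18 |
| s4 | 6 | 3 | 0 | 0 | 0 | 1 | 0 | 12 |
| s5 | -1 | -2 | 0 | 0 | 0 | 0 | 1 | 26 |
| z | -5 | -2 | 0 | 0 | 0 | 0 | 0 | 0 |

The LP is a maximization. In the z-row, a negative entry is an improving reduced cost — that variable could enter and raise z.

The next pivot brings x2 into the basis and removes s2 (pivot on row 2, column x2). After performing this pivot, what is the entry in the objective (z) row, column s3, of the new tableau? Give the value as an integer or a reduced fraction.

Pivot element is row 2, column x2: 5.
Normalize row 2: new (row 2, s3) = 0/5 = 0.
z-row ← z-row − (-2)·(new row 2): 0 − (-2)·0 = 0.

0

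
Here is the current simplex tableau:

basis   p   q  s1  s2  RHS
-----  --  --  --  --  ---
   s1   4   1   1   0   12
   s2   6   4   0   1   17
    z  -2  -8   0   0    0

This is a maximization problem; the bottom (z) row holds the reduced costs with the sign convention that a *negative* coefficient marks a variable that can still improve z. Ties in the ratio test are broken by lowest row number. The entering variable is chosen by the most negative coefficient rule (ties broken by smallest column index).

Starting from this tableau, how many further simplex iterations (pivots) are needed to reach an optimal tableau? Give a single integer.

1

pivot: q in, s2 out → z = 34
No improving column remains; optimal.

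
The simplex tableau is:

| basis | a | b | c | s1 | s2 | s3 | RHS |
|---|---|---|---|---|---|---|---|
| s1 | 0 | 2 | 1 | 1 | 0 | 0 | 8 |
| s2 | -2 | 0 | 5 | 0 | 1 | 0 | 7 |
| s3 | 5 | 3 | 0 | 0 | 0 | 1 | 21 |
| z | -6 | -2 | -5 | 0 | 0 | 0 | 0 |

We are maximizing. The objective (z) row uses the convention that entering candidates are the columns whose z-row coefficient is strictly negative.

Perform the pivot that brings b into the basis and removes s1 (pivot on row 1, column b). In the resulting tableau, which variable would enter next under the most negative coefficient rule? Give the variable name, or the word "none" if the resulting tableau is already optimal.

Pivot element 2. New z-row = old z-row − (-2)·(row 1/2).
Updated z-row coefficients: a: -6, b: 0, c: -4, s1: 1, s2: 0, s3: 0.
The most negative is -6 in column a, so a would enter next.

a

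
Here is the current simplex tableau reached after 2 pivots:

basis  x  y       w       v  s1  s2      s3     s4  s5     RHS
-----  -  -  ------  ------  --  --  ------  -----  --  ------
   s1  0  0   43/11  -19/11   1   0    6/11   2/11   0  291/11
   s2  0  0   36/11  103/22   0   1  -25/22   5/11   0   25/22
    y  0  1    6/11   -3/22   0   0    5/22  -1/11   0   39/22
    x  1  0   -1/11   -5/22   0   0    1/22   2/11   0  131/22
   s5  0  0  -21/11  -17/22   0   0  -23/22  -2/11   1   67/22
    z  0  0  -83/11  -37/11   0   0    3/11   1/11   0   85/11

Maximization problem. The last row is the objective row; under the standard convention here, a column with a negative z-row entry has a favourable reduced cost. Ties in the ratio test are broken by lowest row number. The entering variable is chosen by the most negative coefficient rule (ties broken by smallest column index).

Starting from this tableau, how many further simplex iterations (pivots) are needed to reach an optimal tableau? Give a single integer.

2

pivot: w in, s2 out → z = 745/72
pivot: s3 in, y out → z = 289/15
No improving column remains; optimal.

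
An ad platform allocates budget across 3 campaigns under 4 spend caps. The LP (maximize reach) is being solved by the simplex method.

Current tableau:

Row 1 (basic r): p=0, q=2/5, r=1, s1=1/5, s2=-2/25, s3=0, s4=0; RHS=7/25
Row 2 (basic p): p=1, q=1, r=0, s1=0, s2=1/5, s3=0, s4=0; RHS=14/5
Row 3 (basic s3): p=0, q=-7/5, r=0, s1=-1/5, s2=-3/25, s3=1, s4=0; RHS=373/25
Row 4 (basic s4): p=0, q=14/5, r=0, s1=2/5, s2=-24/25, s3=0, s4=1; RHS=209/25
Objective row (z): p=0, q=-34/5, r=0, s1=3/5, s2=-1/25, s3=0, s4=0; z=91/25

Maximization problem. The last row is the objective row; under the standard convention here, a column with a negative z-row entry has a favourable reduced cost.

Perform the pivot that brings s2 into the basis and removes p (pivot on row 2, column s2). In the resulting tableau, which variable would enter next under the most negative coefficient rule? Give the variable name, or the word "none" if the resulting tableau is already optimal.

q

Pivot element 1/5. New z-row = old z-row − (-1/25)·(row 2/(1/5)).
Updated z-row coefficients: p: 1/5, q: -33/5, r: 0, s1: 3/5, s2: 0, s3: 0, s4: 0.
The most negative is -33/5 in column q, so q would enter next.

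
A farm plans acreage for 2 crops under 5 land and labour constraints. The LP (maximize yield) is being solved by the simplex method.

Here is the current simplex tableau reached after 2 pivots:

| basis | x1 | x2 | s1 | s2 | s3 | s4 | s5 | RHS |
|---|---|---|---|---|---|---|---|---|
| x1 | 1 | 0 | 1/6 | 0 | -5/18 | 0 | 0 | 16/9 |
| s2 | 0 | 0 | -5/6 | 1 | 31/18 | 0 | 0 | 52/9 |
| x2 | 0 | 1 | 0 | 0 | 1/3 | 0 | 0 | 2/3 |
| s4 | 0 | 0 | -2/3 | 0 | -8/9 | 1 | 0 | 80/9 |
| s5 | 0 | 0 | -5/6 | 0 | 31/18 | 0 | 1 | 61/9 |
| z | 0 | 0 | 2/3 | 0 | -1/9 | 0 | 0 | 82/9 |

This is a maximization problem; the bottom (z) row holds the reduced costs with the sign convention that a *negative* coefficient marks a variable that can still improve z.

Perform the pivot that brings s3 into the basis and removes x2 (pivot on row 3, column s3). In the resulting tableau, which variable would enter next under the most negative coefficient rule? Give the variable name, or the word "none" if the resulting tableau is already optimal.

Pivot element 1/3. New z-row = old z-row − (-1/9)·(row 3/(1/3)).
Updated z-row coefficients: x1: 0, x2: 1/3, s1: 2/3, s2: 0, s3: 0, s4: 0, s5: 0.
No coefficient is strictly negative; the tableau after this pivot is optimal.

none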